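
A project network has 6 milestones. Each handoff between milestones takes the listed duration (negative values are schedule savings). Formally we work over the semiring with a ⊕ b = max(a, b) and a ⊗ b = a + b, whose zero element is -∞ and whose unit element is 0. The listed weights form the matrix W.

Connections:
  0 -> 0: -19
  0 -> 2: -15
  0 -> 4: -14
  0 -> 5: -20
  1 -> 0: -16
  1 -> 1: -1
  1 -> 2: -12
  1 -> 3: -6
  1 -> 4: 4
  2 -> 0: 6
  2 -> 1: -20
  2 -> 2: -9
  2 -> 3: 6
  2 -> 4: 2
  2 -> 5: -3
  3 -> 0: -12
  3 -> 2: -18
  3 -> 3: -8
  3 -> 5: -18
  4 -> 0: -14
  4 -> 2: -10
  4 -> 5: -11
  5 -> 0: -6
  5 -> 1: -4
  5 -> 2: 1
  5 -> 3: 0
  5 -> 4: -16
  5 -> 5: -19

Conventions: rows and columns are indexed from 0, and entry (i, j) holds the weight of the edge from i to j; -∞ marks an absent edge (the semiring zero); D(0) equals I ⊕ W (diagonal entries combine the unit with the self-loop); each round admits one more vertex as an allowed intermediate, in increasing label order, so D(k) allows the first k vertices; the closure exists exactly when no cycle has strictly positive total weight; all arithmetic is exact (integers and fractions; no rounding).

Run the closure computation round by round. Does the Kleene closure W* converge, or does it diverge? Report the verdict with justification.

D(0):
  [0, -∞, -15, -∞, -14, -20]
  [-16, 0, -12, -6, 4, -∞]
  [6, -20, 0, 6, 2, -3]
  [-12, -∞, -18, 0, -∞, -18]
  [-14, -∞, -10, -∞, 0, -11]
  [-6, -4, 1, 0, -16, 0]
D(1):
  [0, -∞, -15, -∞, -14, -20]
  [-16, 0, -12, -6, 4, -36]
  [6, -20, 0, 6, 2, -3]
  [-12, -∞, -18, 0, -26, -18]
  [-14, -∞, -10, -∞, 0, -11]
  [-6, -4, 1, 0, -16, 0]
D(2):
  [0, -∞, -15, -∞, -14, -20]
  [-16, 0, -12, -6, 4, -36]
  [6, -20, 0, 6, 2, -3]
  [-12, -∞, -18, 0, -26, -18]
  [-14, -∞, -10, -∞, 0, -11]
  [-6, -4, 1, 0, 0, 0]
D(3):
  [0, -35, -15, -9, -13, -18]
  [-6, 0, -12, -6, 4, -15]
  [6, -20, 0, 6, 2, -3]
  [-12, -38, -18, 0, -16, -18]
  [-4, -30, -10, -4, 0, -11]
  [7, -4, 1, 7, 3, 0]
D(4):
  [0, -35, -15, -9, -13, -18]
  [-6, 0, -12, -6, 4, -15]
  [6, -20, 0, 6, 2, -3]
  [-12, -38, -18, 0, -16, -18]
  [-4, -30, -10, -4, 0, -11]
  [7, -4, 1, 7, 3, 0]
D(5):
  [0, -35, -15, -9, -13, -18]
  [0, 0, -6, 0, 4, -7]
  [6, -20, 0, 6, 2, -3]
  [-12, -38, -18, 0, -16, -18]
  [-4, -30, -10, -4, 0, -11]
  [7, -4, 1, 7, 3, 0]
D(6):
  [0, -22, -15, -9, -13, -18]
  [0, 0, -6, 0, 4, -7]
  [6, -7, 0, 6, 2, -3]
  [-11, -22, -17, 0, -15, -18]
  [-4, -15, -10, -4, 0, -11]
  [7, -4, 1, 7, 3, 0]
Key observation: every diagonal entry stays at the unit through all rounds, so no improving cycle exists.
Answer: CONVERGES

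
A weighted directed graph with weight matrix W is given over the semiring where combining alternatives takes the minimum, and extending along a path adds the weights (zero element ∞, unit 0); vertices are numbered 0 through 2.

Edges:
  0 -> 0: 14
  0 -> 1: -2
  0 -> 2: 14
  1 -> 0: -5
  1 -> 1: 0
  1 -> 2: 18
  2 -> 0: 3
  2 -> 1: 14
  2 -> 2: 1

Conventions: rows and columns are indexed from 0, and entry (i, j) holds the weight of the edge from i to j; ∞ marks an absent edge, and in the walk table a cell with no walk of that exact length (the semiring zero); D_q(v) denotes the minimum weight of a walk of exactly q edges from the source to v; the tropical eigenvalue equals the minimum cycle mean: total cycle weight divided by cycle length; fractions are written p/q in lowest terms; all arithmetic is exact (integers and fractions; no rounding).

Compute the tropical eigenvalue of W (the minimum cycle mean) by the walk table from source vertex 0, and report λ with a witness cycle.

q=0: [0, ∞, ∞]
q=1: [14, -2, 14]
q=2: [-7, -2, 15]
q=3: [-7, -9, 7]
Optimal cycle mean attained by: cycle 0->1->0, total (-2) + (-5), length 2.
Answer: λ = -7/2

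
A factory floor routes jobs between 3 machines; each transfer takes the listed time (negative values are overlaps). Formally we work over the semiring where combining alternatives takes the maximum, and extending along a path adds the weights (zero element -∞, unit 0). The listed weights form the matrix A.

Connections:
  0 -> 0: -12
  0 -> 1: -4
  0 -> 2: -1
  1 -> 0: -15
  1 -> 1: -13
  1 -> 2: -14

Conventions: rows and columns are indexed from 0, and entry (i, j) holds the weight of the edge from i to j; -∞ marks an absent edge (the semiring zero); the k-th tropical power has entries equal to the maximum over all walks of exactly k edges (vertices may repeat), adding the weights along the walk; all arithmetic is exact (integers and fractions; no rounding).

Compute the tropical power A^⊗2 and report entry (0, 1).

A^⊗2:
  [-19, -16, -13]
  [-27, -19, -16]
  [-∞, -∞, -∞]
Key observation: the optimum is the walk 0->0->1, with weight (-12) + (-4) = -16.
Optimal value attained by: walk 0->0->1.
Answer: (A^⊗2)[0][1] = -16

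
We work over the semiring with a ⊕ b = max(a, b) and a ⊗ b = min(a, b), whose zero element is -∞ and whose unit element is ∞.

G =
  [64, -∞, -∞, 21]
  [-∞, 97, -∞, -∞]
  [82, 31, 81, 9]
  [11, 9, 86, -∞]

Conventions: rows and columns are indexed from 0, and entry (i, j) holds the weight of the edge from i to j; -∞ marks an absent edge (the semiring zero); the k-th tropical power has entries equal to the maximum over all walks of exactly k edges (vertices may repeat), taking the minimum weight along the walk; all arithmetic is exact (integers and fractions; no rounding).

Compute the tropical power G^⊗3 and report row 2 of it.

G^⊗2:
  [64, 9, 21, 21]
  [-∞, 97, -∞, -∞]
  [81, 31, 81, 21]
  [82, 31, 81, 11]
G^⊗3:
  [64, 21, 21, 21]
  [-∞, 97, -∞, -∞]
  [81, 31, 81, 21]
  [81, 31, 81, 21]
Answer: row 2 of G^⊗3 = [81, 31, 81, 21]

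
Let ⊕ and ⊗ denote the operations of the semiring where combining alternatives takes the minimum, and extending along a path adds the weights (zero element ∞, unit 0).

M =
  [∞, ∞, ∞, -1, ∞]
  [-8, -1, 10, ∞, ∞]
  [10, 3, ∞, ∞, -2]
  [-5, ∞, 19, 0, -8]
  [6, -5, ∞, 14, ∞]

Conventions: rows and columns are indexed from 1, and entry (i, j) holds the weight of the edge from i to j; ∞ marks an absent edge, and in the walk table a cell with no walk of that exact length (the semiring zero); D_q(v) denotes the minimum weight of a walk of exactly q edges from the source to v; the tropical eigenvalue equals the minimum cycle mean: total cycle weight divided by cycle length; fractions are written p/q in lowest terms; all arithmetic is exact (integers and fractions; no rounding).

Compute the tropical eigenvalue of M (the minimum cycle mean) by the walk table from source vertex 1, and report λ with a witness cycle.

q=0: [0, ∞, ∞, ∞, ∞]
q=1: [∞, ∞, ∞, -1, ∞]
q=2: [-6, ∞, 18, -1, -9]
q=3: [-6, -14, 18, -7, -9]
q=4: [-22, -15, -4, -7, -15]
q=5: [-23, -20, -5, -23, -15]
Optimal cycle mean attained by: cycle 1->4->5->2->1, total (-1) + (-8) + (-5) + (-8), length 4.
Answer: λ = -11/2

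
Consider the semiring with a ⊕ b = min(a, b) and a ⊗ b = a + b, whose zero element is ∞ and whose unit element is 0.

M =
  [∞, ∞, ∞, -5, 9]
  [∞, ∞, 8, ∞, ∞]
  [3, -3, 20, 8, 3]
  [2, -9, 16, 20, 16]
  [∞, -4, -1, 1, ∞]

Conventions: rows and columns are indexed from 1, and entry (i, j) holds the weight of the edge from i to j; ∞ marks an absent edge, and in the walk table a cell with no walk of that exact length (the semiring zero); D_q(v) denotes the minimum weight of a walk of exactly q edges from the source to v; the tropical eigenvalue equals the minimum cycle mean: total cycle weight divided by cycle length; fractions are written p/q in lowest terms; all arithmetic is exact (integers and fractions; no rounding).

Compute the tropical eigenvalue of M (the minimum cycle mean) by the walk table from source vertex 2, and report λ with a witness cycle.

q=0: [∞, 0, ∞, ∞, ∞]
q=1: [∞, ∞, 8, ∞, ∞]
q=2: [11, 5, 28, 16, 11]
q=3: [18, 7, 10, 6, 20]
q=4: [8, -3, 15, 13, 13]
q=5: [15, 4, 5, 3, 17]
Optimal cycle mean attained by: cycle 1->4->1, total (-5) + 2, length 2.
Answer: λ = -3/2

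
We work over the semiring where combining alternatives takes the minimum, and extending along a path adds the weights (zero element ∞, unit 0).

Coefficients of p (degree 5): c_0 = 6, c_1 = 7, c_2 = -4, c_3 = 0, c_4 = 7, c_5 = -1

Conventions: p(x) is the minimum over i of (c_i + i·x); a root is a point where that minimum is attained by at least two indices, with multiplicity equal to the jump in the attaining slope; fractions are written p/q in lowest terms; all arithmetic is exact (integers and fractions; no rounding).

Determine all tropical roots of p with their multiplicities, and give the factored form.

hull edge (i=0, c=6) to (i=2, c=-4): slope -5, span 2
hull edge (i=2, c=-4) to (i=5, c=-1): slope 1, span 3
Factored form: p(x) = -1 ⊗ (x ⊕ (-1)) ⊗ (x ⊕ (-1)) ⊗ (x ⊕ (-1)) ⊗ (x ⊕ 5) ⊗ (x ⊕ 5)
Answer: roots = -1 (mult 3), 5 (mult 2)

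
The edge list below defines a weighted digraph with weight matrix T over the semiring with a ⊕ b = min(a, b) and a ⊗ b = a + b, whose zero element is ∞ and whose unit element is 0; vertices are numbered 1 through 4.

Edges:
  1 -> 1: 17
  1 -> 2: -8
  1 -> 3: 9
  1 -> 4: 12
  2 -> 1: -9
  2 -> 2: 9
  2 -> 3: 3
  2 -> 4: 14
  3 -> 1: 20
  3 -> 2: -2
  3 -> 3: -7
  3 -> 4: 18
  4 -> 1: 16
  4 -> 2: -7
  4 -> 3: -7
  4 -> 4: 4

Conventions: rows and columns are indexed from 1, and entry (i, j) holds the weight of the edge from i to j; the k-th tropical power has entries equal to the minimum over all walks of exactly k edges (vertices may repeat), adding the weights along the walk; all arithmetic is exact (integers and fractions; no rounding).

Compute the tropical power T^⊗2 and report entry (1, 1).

T^⊗2:
  [-17, 1, -5, 6]
  [0, -17, -4, 3]
  [-11, -9, -14, 11]
  [-16, -9, -14, 7]
Key observation: the optimum is the walk 1->2->1, with weight (-8) + (-9) = -17.
Optimal value attained by: walk 1->2->1.
Answer: (T^⊗2)[1][1] = -17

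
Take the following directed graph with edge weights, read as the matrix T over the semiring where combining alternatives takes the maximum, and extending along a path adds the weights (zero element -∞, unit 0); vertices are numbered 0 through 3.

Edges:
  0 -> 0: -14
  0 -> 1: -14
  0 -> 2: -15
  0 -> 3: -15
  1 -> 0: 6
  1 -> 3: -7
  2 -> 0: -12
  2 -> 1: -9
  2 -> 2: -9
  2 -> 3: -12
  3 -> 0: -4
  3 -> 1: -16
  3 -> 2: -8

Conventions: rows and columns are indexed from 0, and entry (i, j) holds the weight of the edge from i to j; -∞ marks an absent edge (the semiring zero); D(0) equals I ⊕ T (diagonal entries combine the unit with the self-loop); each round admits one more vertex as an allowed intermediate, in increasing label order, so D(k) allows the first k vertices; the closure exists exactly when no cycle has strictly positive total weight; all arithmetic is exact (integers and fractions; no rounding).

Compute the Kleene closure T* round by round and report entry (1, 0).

D(0):
  [0, -14, -15, -15]
  [6, 0, -∞, -7]
  [-12, -9, 0, -12]
  [-4, -16, -8, 0]
D(1):
  [0, -14, -15, -15]
  [6, 0, -9, -7]
  [-12, -9, 0, -12]
  [-4, -16, -8, 0]
D(2):
  [0, -14, -15, -15]
  [6, 0, -9, -7]
  [-3, -9, 0, -12]
  [-4, -16, -8, 0]
D(3):
  [0, -14, -15, -15]
  [6, 0, -9, -7]
  [-3, -9, 0, -12]
  [-4, -16, -8, 0]
D(4):
  [0, -14, -15, -15]
  [6, 0, -9, -7]
  [-3, -9, 0, -12]
  [-4, -16, -8, 0]
Answer: T*[1][0] = 6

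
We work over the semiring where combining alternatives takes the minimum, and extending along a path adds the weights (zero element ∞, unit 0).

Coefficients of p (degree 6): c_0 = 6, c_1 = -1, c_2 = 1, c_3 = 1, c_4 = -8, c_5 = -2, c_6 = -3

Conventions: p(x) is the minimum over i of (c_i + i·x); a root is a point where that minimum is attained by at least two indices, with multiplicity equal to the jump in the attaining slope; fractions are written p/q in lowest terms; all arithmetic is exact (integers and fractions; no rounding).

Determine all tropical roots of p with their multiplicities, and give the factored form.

hull edge (i=0, c=6) to (i=1, c=-1): slope -7, span 1
hull edge (i=1, c=-1) to (i=4, c=-8): slope -7/3, span 3
hull edge (i=4, c=-8) to (i=6, c=-3): slope 5/2, span 2
Factored form: p(x) = -3 ⊗ (x ⊕ (-5/2)) ⊗ (x ⊕ (-5/2)) ⊗ (x ⊕ 7/3) ⊗ (x ⊕ 7/3) ⊗ (x ⊕ 7/3) ⊗ (x ⊕ 7)
Answer: roots = -5/2 (mult 2), 7/3 (mult 3), 7 (mult 1)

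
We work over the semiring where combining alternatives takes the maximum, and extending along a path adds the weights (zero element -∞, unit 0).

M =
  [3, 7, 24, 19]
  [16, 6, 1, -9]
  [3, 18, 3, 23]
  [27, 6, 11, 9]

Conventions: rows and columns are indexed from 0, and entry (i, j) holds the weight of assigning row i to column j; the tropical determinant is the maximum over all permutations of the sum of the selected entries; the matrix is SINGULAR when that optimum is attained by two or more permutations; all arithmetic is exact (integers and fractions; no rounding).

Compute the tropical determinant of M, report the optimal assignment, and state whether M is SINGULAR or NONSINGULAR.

σ = (0, 1, 2, 3): 3 + 6 + 3 + 9 = 21
σ = (0, 1, 3, 2): 3 + 6 + 23 + 11 = 43
σ = (0, 2, 1, 3): 3 + 1 + 18 + 9 = 31
σ = (0, 2, 3, 1): 3 + 1 + 23 + 6 = 33
σ = (0, 3, 1, 2): 3 + (-9) + 18 + 11 = 23
σ = (0, 3, 2, 1): 3 + (-9) + 3 + 6 = 3
σ = (1, 0, 2, 3): 7 + 16 + 3 + 9 = 35
σ = (1, 0, 3, 2): 7 + 16 + 23 + 11 = 57
σ = (1, 2, 0, 3): 7 + 1 + 3 + 9 = 20
σ = (1, 2, 3, 0): 7 + 1 + 23 + 27 = 58
σ = (1, 3, 0, 2): 7 + (-9) + 3 + 11 = 12
σ = (1, 3, 2, 0): 7 + (-9) + 3 + 27 = 28
σ = (2, 0, 1, 3): 24 + 16 + 18 + 9 = 67
σ = (2, 0, 3, 1): 24 + 16 + 23 + 6 = 69
σ = (2, 1, 0, 3): 24 + 6 + 3 + 9 = 42
σ = (2, 1, 3, 0): 24 + 6 + 23 + 27 = 80
σ = (2, 3, 0, 1): 24 + (-9) + 3 + 6 = 24
σ = (2, 3, 1, 0): 24 + (-9) + 18 + 27 = 60
σ = (3, 0, 1, 2): 19 + 16 + 18 + 11 = 64
σ = (3, 0, 2, 1): 19 + 16 + 3 + 6 = 44
σ = (3, 1, 0, 2): 19 + 6 + 3 + 11 = 39
σ = (3, 1, 2, 0): 19 + 6 + 3 + 27 = 55
σ = (3, 2, 0, 1): 19 + 1 + 3 + 6 = 29
σ = (3, 2, 1, 0): 19 + 1 + 18 + 27 = 65
Optimal value attained by: σ = (2, 1, 3, 0).
Answer: det⊕(M) = 80; verdict: NONSINGULAR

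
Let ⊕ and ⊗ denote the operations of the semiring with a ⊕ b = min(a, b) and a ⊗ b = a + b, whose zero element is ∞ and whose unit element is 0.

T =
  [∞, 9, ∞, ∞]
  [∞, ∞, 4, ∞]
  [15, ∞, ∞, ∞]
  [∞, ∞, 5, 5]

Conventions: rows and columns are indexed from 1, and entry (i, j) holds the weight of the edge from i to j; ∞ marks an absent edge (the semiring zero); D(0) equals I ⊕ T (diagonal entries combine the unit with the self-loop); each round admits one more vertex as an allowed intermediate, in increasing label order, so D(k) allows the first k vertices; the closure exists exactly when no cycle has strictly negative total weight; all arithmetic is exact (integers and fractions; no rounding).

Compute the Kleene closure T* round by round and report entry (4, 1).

D(0):
  [0, 9, ∞, ∞]
  [∞, 0, 4, ∞]
  [15, ∞, 0, ∞]
  [∞, ∞, 5, 0]
D(1):
  [0, 9, ∞, ∞]
  [∞, 0, 4, ∞]
  [15, 24, 0, ∞]
  [∞, ∞, 5, 0]
D(2):
  [0, 9, 13, ∞]
  [∞, 0, 4, ∞]
  [15, 24, 0, ∞]
  [∞, ∞, 5, 0]
D(3):
  [0, 9, 13, ∞]
  [19, 0, 4, ∞]
  [15, 24, 0, ∞]
  [20, 29, 5, 0]
D(4):
  [0, 9, 13, ∞]
  [19, 0, 4, ∞]
  [15, 24, 0, ∞]
  [20, 29, 5, 0]
Answer: T*[4][1] = 20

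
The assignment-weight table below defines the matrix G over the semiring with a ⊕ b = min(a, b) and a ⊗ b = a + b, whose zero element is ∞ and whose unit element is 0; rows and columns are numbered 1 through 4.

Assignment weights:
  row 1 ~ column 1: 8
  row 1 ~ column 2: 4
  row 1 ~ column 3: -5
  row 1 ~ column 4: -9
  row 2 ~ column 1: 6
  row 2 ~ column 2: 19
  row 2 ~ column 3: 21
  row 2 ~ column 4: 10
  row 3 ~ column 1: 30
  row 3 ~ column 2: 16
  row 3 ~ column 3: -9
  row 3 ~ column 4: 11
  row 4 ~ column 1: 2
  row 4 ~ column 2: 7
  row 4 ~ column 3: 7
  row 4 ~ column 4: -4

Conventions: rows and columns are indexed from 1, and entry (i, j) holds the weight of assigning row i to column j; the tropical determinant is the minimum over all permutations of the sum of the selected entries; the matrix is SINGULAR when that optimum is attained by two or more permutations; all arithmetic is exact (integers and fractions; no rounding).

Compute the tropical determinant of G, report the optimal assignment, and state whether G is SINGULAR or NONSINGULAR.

σ = (1, 2, 3, 4): 8 + 19 + (-9) + (-4) = 14
σ = (1, 2, 4, 3): 8 + 19 + 11 + 7 = 45
σ = (1, 3, 2, 4): 8 + 21 + 16 + (-4) = 41
σ = (1, 3, 4, 2): 8 + 21 + 11 + 7 = 47
σ = (1, 4, 2, 3): 8 + 10 + 16 + 7 = 41
σ = (1, 4, 3, 2): 8 + 10 + (-9) + 7 = 16
σ = (2, 1, 3, 4): 4 + 6 + (-9) + (-4) = -3
σ = (2, 1, 4, 3): 4 + 6 + 11 + 7 = 28
σ = (2, 3, 1, 4): 4 + 21 + 30 + (-4) = 51
σ = (2, 3, 4, 1): 4 + 21 + 11 + 2 = 38
σ = (2, 4, 1, 3): 4 + 10 + 30 + 7 = 51
σ = (2, 4, 3, 1): 4 + 10 + (-9) + 2 = 7
σ = (3, 1, 2, 4): (-5) + 6 + 16 + (-4) = 13
σ = (3, 1, 4, 2): (-5) + 6 + 11 + 7 = 19
σ = (3, 2, 1, 4): (-5) + 19 + 30 + (-4) = 40
σ = (3, 2, 4, 1): (-5) + 19 + 11 + 2 = 27
σ = (3, 4, 1, 2): (-5) + 10 + 30 + 7 = 42
σ = (3, 4, 2, 1): (-5) + 10 + 16 + 2 = 23
σ = (4, 1, 2, 3): (-9) + 6 + 16 + 7 = 20
σ = (4, 1, 3, 2): (-9) + 6 + (-9) + 7 = -5
σ = (4, 2, 1, 3): (-9) + 19 + 30 + 7 = 47
σ = (4, 2, 3, 1): (-9) + 19 + (-9) + 2 = 3
σ = (4, 3, 1, 2): (-9) + 21 + 30 + 7 = 49
σ = (4, 3, 2, 1): (-9) + 21 + 16 + 2 = 30
Optimal value attained by: σ = (4, 1, 3, 2).
Answer: det⊕(G) = -5; verdict: NONSINGULAR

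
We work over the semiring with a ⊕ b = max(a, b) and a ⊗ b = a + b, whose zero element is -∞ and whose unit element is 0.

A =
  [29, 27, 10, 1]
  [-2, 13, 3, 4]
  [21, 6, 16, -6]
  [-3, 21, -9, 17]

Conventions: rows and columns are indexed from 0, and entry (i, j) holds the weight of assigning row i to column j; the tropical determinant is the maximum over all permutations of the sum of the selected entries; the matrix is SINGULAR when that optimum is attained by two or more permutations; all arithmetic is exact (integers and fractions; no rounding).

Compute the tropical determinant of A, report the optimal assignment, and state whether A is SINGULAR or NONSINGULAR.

σ = (0, 1, 2, 3): 29 + 13 + 16 + 17 = 75
σ = (0, 1, 3, 2): 29 + 13 + (-6) + (-9) = 27
σ = (0, 2, 1, 3): 29 + 3 + 6 + 17 = 55
σ = (0, 2, 3, 1): 29 + 3 + (-6) + 21 = 47
σ = (0, 3, 1, 2): 29 + 4 + 6 + (-9) = 30
σ = (0, 3, 2, 1): 29 + 4 + 16 + 21 = 70
σ = (1, 0, 2, 3): 27 + (-2) + 16 + 17 = 58
σ = (1, 0, 3, 2): 27 + (-2) + (-6) + (-9) = 10
σ = (1, 2, 0, 3): 27 + 3 + 21 + 17 = 68
σ = (1, 2, 3, 0): 27 + 3 + (-6) + (-3) = 21
σ = (1, 3, 0, 2): 27 + 4 + 21 + (-9) = 43
σ = (1, 3, 2, 0): 27 + 4 + 16 + (-3) = 44
σ = (2, 0, 1, 3): 10 + (-2) + 6 + 17 = 31
σ = (2, 0, 3, 1): 10 + (-2) + (-6) + 21 = 23
σ = (2, 1, 0, 3): 10 + 13 + 21 + 17 = 61
σ = (2, 1, 3, 0): 10 + 13 + (-6) + (-3) = 14
σ = (2, 3, 0, 1): 10 + 4 + 21 + 21 = 56
σ = (2, 3, 1, 0): 10 + 4 + 6 + (-3) = 17
σ = (3, 0, 1, 2): 1 + (-2) + 6 + (-9) = -4
σ = (3, 0, 2, 1): 1 + (-2) + 16 + 21 = 36
σ = (3, 1, 0, 2): 1 + 13 + 21 + (-9) = 26
σ = (3, 1, 2, 0): 1 + 13 + 16 + (-3) = 27
σ = (3, 2, 0, 1): 1 + 3 + 21 + 21 = 46
σ = (3, 2, 1, 0): 1 + 3 + 6 + (-3) = 7
Optimal value attained by: σ = (0, 1, 2, 3).
Answer: det⊕(A) = 75; verdict: NONSINGULAR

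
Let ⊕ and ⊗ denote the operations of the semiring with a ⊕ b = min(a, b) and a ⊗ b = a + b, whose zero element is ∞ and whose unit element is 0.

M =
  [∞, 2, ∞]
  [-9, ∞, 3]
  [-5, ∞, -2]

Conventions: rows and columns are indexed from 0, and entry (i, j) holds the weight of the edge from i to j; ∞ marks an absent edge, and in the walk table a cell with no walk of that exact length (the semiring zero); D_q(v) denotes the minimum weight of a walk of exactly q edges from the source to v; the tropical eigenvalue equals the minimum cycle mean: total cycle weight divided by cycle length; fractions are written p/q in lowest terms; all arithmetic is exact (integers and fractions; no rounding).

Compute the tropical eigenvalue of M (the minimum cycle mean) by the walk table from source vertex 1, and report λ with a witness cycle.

q=0: [∞, 0, ∞]
q=1: [-9, ∞, 3]
q=2: [-2, -7, 1]
q=3: [-16, 0, -4]
Optimal cycle mean attained by: cycle 0->1->0, total 2 + (-9), length 2.
Answer: λ = -7/2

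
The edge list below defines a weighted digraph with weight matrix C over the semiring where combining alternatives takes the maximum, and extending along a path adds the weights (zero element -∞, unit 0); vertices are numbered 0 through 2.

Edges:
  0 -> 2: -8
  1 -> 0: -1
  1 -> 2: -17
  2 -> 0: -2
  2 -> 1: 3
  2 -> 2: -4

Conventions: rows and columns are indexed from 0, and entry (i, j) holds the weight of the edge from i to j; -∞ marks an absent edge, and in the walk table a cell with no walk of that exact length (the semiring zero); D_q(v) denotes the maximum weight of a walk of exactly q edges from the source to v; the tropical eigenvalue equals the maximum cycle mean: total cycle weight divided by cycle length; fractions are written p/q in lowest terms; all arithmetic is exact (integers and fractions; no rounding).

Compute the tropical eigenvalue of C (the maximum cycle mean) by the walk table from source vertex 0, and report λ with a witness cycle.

q=0: [0, -∞, -∞]
q=1: [-∞, -∞, -8]
q=2: [-10, -5, -12]
q=3: [-6, -9, -16]
Optimal cycle mean attained by: cycle 0->2->1->0, total (-8) + 3 + (-1), length 3.
Answer: λ = -2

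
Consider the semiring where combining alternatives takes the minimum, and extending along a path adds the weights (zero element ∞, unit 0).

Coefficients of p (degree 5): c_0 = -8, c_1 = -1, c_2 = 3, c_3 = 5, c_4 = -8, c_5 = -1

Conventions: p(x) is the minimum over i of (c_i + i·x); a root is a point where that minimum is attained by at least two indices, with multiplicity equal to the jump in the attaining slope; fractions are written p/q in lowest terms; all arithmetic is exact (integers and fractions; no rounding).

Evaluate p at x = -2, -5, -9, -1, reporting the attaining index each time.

p(-2) = min(-8+0·(-2)=-8, -1+1·(-2)=-3, 3+2·(-2)=-1, 5+3·(-2)=-1, -8+4·(-2)=-16, -1+5·(-2)=-11) = -16 (attained by i=4)
p(-5) = min(-8+0·(-5)=-8, -1+1·(-5)=-6, 3+2·(-5)=-7, 5+3·(-5)=-10, -8+4·(-5)=-28, -1+5·(-5)=-26) = -28 (attained by i=4)
p(-9) = min(-8+0·(-9)=-8, -1+1·(-9)=-10, 3+2·(-9)=-15, 5+3·(-9)=-22, -8+4·(-9)=-44, -1+5·(-9)=-46) = -46 (attained by i=5)
p(-1) = min(-8+0·(-1)=-8, -1+1·(-1)=-2, 3+2·(-1)=1, 5+3·(-1)=2, -8+4·(-1)=-12, -1+5·(-1)=-6) = -12 (attained by i=4)
Answer: p(-2) = -16; p(-5) = -28; p(-9) = -46; p(-1) = -12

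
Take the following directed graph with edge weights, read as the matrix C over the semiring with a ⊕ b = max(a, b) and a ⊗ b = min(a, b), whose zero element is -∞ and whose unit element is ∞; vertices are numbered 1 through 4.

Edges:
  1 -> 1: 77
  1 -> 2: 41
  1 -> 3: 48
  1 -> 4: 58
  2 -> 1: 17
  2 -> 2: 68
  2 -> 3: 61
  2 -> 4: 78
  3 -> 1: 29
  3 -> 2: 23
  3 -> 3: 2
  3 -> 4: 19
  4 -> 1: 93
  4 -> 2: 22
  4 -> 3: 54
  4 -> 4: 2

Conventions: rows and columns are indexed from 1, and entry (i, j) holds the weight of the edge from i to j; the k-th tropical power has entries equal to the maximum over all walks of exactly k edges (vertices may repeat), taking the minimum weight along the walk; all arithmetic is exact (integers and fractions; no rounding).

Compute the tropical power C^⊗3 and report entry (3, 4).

C^⊗2:
  [77, 41, 54, 58]
  [78, 68, 61, 68]
  [29, 29, 29, 29]
  [77, 41, 48, 58]
C^⊗3:
  [77, 41, 54, 58]
  [77, 68, 61, 68]
  [29, 29, 29, 29]
  [77, 41, 54, 58]
Key observation: the optimum is the walk 3->1->1->4, with weight 29 min 77 min 58 = 29.
Optimal value attained by: walk 3->1->1->4.
Answer: (C^⊗3)[3][4] = 29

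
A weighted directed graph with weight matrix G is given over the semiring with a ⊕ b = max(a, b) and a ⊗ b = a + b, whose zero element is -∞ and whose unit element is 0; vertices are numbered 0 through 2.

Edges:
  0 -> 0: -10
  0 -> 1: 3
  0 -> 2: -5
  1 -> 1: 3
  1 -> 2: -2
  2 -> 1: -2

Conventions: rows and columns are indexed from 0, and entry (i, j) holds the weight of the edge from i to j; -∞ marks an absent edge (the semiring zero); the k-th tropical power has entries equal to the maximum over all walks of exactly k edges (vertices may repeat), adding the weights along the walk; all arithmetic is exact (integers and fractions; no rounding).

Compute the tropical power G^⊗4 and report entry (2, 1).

G^⊗2:
  [-20, 6, 1]
  [-∞, 6, 1]
  [-∞, 1, -4]
G^⊗3:
  [-30, 9, 4]
  [-∞, 9, 4]
  [-∞, 4, -1]
G^⊗4:
  [-40, 12, 7]
  [-∞, 12, 7]
  [-∞, 7, 2]
Key observation: the optimum is the walk 2->1->1->1->1, with weight (-2) + 3 + 3 + 3 = 7.
Optimal value attained by: walk 2->1->1->1->1.
Answer: (G^⊗4)[2][1] = 7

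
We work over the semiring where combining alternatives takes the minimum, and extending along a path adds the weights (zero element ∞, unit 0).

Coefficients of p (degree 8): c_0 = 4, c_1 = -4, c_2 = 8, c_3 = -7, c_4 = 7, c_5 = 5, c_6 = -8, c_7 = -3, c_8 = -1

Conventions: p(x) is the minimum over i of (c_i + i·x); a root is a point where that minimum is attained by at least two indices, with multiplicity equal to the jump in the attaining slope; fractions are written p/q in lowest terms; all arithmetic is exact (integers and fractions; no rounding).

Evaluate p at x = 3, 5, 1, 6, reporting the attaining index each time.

p(3) = min(4+0·3=4, -4+1·3=-1, 8+2·3=14, -7+3·3=2, 7+4·3=19, 5+5·3=20, -8+6·3=10, -3+7·3=18, -1+8·3=23) = -1 (attained by i=1)
p(5) = min(4+0·5=4, -4+1·5=1, 8+2·5=18, -7+3·5=8, 7+4·5=27, 5+5·5=30, -8+6·5=22, -3+7·5=32, -1+8·5=39) = 1 (attained by i=1)
p(1) = min(4+0·1=4, -4+1·1=-3, 8+2·1=10, -7+3·1=-4, 7+4·1=11, 5+5·1=10, -8+6·1=-2, -3+7·1=4, -1+8·1=7) = -4 (attained by i=3)
p(6) = min(4+0·6=4, -4+1·6=2, 8+2·6=20, -7+3·6=11, 7+4·6=31, 5+5·6=35, -8+6·6=28, -3+7·6=39, -1+8·6=47) = 2 (attained by i=1)
Answer: p(3) = -1; p(5) = 1; p(1) = -4; p(6) = 2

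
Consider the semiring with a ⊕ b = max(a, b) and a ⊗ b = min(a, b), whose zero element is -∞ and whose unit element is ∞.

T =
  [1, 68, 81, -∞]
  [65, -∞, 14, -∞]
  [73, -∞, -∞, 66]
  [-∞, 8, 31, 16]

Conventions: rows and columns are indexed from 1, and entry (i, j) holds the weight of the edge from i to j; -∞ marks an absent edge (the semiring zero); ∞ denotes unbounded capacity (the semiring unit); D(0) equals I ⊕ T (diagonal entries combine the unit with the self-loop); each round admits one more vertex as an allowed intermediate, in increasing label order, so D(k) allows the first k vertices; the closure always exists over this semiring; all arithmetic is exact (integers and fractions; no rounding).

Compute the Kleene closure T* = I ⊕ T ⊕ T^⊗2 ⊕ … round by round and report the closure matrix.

D(0):
  [∞, 68, 81, -∞]
  [65, ∞, 14, -∞]
  [73, -∞, ∞, 66]
  [-∞, 8, 31, ∞]
D(1):
  [∞, 68, 81, -∞]
  [65, ∞, 65, -∞]
  [73, 68, ∞, 66]
  [-∞, 8, 31, ∞]
D(2):
  [∞, 68, 81, -∞]
  [65, ∞, 65, -∞]
  [73, 68, ∞, 66]
  [8, 8, 31, ∞]
D(3):
  [∞, 68, 81, 66]
  [65, ∞, 65, 65]
  [73, 68, ∞, 66]
  [31, 31, 31, ∞]
D(4):
  [∞, 68, 81, 66]
  [65, ∞, 65, 65]
  [73, 68, ∞, 66]
  [31, 31, 31, ∞]
Answer: T* = [[∞, 68, 81, 66], [65, ∞, 65, 65], [73, 68, ∞, 66], [31, 31, 31, ∞]]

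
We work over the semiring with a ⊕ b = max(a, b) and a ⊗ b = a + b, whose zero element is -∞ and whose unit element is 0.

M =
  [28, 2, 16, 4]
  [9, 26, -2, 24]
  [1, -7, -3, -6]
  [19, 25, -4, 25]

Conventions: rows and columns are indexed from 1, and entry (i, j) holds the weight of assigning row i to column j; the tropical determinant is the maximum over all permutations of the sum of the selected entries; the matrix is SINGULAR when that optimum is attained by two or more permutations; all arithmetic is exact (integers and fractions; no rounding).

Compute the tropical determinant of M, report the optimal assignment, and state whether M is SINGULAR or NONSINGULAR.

σ = (1, 2, 3, 4): 28 + 26 + (-3) + 25 = 76
σ = (1, 2, 4, 3): 28 + 26 + (-6) + (-4) = 44
σ = (1, 3, 2, 4): 28 + (-2) + (-7) + 25 = 44
σ = (1, 3, 4, 2): 28 + (-2) + (-6) + 25 = 45
σ = (1, 4, 2, 3): 28 + 24 + (-7) + (-4) = 41
σ = (1, 4, 3, 2): 28 + 24 + (-3) + 25 = 74
σ = (2, 1, 3, 4): 2 + 9 + (-3) + 25 = 33
σ = (2, 1, 4, 3): 2 + 9 + (-6) + (-4) = 1
σ = (2, 3, 1, 4): 2 + (-2) + 1 + 25 = 26
σ = (2, 3, 4, 1): 2 + (-2) + (-6) + 19 = 13
σ = (2, 4, 1, 3): 2 + 24 + 1 + (-4) = 23
σ = (2, 4, 3, 1): 2 + 24 + (-3) + 19 = 42
σ = (3, 1, 2, 4): 16 + 9 + (-7) + 25 = 43
σ = (3, 1, 4, 2): 16 + 9 + (-6) + 25 = 44
σ = (3, 2, 1, 4): 16 + 26 + 1 + 25 = 68
σ = (3, 2, 4, 1): 16 + 26 + (-6) + 19 = 55
σ = (3, 4, 1, 2): 16 + 24 + 1 + 25 = 66
σ = (3, 4, 2, 1): 16 + 24 + (-7) + 19 = 52
σ = (4, 1, 2, 3): 4 + 9 + (-7) + (-4) = 2
σ = (4, 1, 3, 2): 4 + 9 + (-3) + 25 = 35
σ = (4, 2, 1, 3): 4 + 26 + 1 + (-4) = 27
σ = (4, 2, 3, 1): 4 + 26 + (-3) + 19 = 46
σ = (4, 3, 1, 2): 4 + (-2) + 1 + 25 = 28
σ = (4, 3, 2, 1): 4 + (-2) + (-7) + 19 = 14
Optimal value attained by: σ = (1, 2, 3, 4).
Answer: det⊕(M) = 76; verdict: NONSINGULAR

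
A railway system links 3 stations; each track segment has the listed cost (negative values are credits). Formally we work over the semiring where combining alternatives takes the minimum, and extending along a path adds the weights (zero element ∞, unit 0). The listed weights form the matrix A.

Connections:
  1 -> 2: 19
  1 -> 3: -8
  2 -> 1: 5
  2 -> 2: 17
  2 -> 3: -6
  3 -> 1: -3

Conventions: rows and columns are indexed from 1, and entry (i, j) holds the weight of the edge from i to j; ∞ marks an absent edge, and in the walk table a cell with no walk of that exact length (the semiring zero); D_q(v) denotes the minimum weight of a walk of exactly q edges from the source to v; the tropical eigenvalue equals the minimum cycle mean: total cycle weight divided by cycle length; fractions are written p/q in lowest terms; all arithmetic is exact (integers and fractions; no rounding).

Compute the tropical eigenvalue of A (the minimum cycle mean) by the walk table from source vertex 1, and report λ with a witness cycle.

q=0: [0, ∞, ∞]
q=1: [∞, 19, -8]
q=2: [-11, 36, 13]
q=3: [10, 8, -19]
Optimal cycle mean attained by: cycle 1->3->1, total (-8) + (-3), length 2.
Answer: λ = -11/2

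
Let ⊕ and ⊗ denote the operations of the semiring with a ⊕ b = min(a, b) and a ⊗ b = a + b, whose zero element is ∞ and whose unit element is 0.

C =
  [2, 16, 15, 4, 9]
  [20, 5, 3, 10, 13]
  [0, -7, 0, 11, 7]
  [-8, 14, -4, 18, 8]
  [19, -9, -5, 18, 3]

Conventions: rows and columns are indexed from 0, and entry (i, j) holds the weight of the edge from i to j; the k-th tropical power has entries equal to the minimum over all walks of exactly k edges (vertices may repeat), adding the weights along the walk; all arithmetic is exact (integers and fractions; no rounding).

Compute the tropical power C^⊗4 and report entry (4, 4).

C^⊗2:
  [-4, 0, 0, 6, 11]
  [2, -4, 3, 14, 10]
  [0, -7, -4, 3, 6]
  [-6, -11, -4, -4, 1]
  [-5, -12, -6, 1, 2]
C^⊗3:
  [-2, -7, 0, 0, 5]
  [3, -4, -1, 6, 9]
  [-5, -11, -4, 3, 3]
  [-12, -11, -8, -2, 2]
  [-7, -13, -9, -2, 1]
C^⊗4:
  [-8, -7, -4, 2, 6]
  [-2, -8, -1, 6, 6]
  [-5, -11, -8, -1, 2]
  [-10, -15, -8, -8, -3]
  [-10, -16, -10, -3, -2]
Key observation: the optimum is the walk 4->2->1->2->4, with weight (-5) + (-7) + 3 + 7 = -2.
Optimal value attained by: walk 4->2->1->2->4.
Answer: (C^⊗4)[4][4] = -2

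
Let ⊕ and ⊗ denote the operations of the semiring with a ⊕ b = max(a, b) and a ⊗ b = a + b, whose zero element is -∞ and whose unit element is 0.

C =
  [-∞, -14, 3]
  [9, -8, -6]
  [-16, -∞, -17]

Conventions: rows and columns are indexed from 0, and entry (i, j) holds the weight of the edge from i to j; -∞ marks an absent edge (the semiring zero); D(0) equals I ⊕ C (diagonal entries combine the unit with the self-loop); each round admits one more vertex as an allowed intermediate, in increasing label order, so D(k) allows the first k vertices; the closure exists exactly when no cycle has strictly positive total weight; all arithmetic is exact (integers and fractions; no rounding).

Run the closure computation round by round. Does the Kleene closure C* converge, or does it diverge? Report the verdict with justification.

D(0):
  [0, -14, 3]
  [9, 0, -6]
  [-16, -∞, 0]
D(1):
  [0, -14, 3]
  [9, 0, 12]
  [-16, -30, 0]
D(2):
  [0, -14, 3]
  [9, 0, 12]
  [-16, -30, 0]
D(3):
  [0, -14, 3]
  [9, 0, 12]
  [-16, -30, 0]
Key observation: every diagonal entry stays at the unit through all rounds, so no improving cycle exists.
Answer: CONVERGES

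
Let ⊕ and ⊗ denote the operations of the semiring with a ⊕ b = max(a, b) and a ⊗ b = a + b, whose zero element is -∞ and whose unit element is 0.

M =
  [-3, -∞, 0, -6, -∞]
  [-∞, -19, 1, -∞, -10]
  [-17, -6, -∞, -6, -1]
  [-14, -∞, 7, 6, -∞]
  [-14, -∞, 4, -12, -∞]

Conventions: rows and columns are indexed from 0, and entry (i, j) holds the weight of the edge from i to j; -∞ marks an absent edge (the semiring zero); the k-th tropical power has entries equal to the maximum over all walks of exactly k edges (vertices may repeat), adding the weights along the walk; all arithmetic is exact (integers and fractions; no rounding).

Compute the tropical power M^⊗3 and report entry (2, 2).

M^⊗2:
  [-6, -6, 1, 0, -1]
  [-16, -5, -6, -5, 0]
  [-15, -25, 3, 0, -16]
  [-8, 1, 13, 12, 6]
  [-13, -2, -5, -2, 3]
M^⊗3:
  [-9, -5, 7, 6, 0]
  [-14, -12, 4, 1, -7]
  [-14, -3, 7, 6, 2]
  [-2, 7, 19, 18, 12]
  [-11, -11, 7, 4, -6]
Key observation: the optimum is the walk 2->3->3->2, with weight (-6) + 6 + 7 = 7.
Optimal value attained by: walk 2->3->3->2.
Answer: (M^⊗3)[2][2] = 7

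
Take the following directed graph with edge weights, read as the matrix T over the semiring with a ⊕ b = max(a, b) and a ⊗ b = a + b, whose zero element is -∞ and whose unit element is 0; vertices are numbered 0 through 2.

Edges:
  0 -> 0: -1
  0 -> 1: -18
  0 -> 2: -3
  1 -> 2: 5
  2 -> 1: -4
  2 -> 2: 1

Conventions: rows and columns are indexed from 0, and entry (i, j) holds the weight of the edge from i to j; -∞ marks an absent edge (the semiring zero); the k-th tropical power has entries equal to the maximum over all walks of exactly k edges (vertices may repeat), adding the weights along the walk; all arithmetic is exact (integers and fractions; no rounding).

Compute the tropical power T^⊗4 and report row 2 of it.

T^⊗2:
  [-2, -7, -2]
  [-∞, 1, 6]
  [-∞, -3, 2]
T^⊗3:
  [-3, -6, -1]
  [-∞, 2, 7]
  [-∞, -2, 3]
T^⊗4:
  [-4, -5, 0]
  [-∞, 3, 8]
  [-∞, -1, 4]
Answer: row 2 of T^⊗4 = [-∞, -1, 4]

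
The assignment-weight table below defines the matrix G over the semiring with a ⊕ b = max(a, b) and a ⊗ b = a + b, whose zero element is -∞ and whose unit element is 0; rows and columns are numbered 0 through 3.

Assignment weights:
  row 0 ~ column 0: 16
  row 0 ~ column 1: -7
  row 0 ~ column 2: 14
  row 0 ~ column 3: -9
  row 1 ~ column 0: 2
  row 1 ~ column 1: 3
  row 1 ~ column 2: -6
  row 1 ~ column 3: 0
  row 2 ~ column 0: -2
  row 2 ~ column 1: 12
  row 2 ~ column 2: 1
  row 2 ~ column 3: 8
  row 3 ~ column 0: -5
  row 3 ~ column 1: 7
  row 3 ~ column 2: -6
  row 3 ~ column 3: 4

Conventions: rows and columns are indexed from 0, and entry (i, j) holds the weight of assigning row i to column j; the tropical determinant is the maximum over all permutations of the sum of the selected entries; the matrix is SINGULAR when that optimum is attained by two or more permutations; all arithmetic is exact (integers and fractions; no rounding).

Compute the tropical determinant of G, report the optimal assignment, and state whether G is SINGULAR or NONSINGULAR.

σ = (0, 1, 2, 3): 16 + 3 + 1 + 4 = 24
σ = (0, 1, 3, 2): 16 + 3 + 8 + (-6) = 21
σ = (0, 2, 1, 3): 16 + (-6) + 12 + 4 = 26
σ = (0, 2, 3, 1): 16 + (-6) + 8 + 7 = 25
σ = (0, 3, 1, 2): 16 + 0 + 12 + (-6) = 22
σ = (0, 3, 2, 1): 16 + 0 + 1 + 7 = 24
σ = (1, 0, 2, 3): (-7) + 2 + 1 + 4 = 0
σ = (1, 0, 3, 2): (-7) + 2 + 8 + (-6) = -3
σ = (1, 2, 0, 3): (-7) + (-6) + (-2) + 4 = -11
σ = (1, 2, 3, 0): (-7) + (-6) + 8 + (-5) = -10
σ = (1, 3, 0, 2): (-7) + 0 + (-2) + (-6) = -15
σ = (1, 3, 2, 0): (-7) + 0 + 1 + (-5) = -11
σ = (2, 0, 1, 3): 14 + 2 + 12 + 4 = 32
σ = (2, 0, 3, 1): 14 + 2 + 8 + 7 = 31
σ = (2, 1, 0, 3): 14 + 3 + (-2) + 4 = 19
σ = (2, 1, 3, 0): 14 + 3 + 8 + (-5) = 20
σ = (2, 3, 0, 1): 14 + 0 + (-2) + 7 = 19
σ = (2, 3, 1, 0): 14 + 0 + 12 + (-5) = 21
σ = (3, 0, 1, 2): (-9) + 2 + 12 + (-6) = -1
σ = (3, 0, 2, 1): (-9) + 2 + 1 + 7 = 1
σ = (3, 1, 0, 2): (-9) + 3 + (-2) + (-6) = -14
σ = (3, 1, 2, 0): (-9) + 3 + 1 + (-5) = -10
σ = (3, 2, 0, 1): (-9) + (-6) + (-2) + 7 = -10
σ = (3, 2, 1, 0): (-9) + (-6) + 12 + (-5) = -8
Optimal value attained by: σ = (2, 0, 1, 3).
Answer: det⊕(G) = 32; verdict: NONSINGULAR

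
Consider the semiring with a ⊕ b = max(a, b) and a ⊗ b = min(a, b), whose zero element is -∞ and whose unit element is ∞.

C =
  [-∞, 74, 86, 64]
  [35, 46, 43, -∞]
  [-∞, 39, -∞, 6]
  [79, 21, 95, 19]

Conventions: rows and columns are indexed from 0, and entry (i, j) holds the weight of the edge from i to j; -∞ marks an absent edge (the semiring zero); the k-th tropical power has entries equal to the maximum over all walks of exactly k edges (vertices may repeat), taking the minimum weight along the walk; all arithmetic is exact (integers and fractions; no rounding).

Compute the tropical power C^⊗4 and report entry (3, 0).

C^⊗2:
  [64, 46, 64, 19]
  [35, 46, 43, 35]
  [35, 39, 39, 6]
  [21, 74, 79, 64]
C^⊗3:
  [35, 64, 64, 64]
  [35, 46, 43, 35]
  [35, 39, 39, 35]
  [64, 46, 64, 21]
C^⊗4:
  [64, 46, 64, 35]
  [35, 46, 43, 35]
  [35, 39, 39, 35]
  [35, 64, 64, 64]
Key observation: the optimum is the walk 3->0->1->1->0, with weight 79 min 74 min 46 min 35 = 35.
Optimal value attained by: walk 3->0->1->1->0.
Answer: (C^⊗4)[3][0] = 35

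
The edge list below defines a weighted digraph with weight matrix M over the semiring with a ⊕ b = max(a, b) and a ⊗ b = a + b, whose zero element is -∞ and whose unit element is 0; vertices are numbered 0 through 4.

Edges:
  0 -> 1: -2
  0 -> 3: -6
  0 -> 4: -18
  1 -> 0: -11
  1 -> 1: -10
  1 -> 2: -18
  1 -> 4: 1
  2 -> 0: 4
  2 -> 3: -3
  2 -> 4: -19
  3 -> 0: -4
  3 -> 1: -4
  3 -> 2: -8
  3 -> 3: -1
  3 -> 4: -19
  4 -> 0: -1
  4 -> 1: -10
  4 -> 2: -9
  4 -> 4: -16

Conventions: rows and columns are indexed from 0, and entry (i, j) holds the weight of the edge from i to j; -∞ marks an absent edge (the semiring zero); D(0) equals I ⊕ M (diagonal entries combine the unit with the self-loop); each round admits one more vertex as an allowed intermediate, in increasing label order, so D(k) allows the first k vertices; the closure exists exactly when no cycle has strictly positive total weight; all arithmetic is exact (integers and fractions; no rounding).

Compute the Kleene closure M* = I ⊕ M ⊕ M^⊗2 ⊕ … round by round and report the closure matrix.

D(0):
  [0, -2, -∞, -6, -18]
  [-11, 0, -18, -∞, 1]
  [4, -∞, 0, -3, -19]
  [-4, -4, -8, 0, -19]
  [-1, -10, -9, -∞, 0]
D(1):
  [0, -2, -∞, -6, -18]
  [-11, 0, -18, -17, 1]
  [4, 2, 0, -2, -14]
  [-4, -4, -8, 0, -19]
  [-1, -3, -9, -7, 0]
D(2):
  [0, -2, -20, -6, -1]
  [-11, 0, -18, -17, 1]
  [4, 2, 0, -2, 3]
  [-4, -4, -8, 0, -3]
  [-1, -3, -9, -7, 0]
D(3):
  [0, -2, -20, -6, -1]
  [-11, 0, -18, -17, 1]
  [4, 2, 0, -2, 3]
  [-4, -4, -8, 0, -3]
  [-1, -3, -9, -7, 0]
D(4):
  [0, -2, -14, -6, -1]
  [-11, 0, -18, -17, 1]
  [4, 2, 0, -2, 3]
  [-4, -4, -8, 0, -3]
  [-1, -3, -9, -7, 0]
D(5):
  [0, -2, -10, -6, -1]
  [0, 0, -8, -6, 1]
  [4, 2, 0, -2, 3]
  [-4, -4, -8, 0, -3]
  [-1, -3, -9, -7, 0]
Answer: M* = [[0, -2, -10, -6, -1], [0, 0, -8, -6, 1], [4, 2, 0, -2, 3], [-4, -4, -8, 0, -3], [-1, -3, -9, -7, 0]]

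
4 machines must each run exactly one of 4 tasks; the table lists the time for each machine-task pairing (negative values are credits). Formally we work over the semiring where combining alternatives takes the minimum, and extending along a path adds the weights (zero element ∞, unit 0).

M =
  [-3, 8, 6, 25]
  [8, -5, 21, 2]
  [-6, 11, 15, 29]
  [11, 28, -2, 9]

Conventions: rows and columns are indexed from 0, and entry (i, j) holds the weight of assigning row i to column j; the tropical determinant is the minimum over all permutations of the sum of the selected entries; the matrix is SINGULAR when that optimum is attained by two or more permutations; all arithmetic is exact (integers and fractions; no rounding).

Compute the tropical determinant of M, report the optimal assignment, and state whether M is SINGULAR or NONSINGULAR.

σ = (0, 1, 2, 3): (-3) + (-5) + 15 + 9 = 16
σ = (0, 1, 3, 2): (-3) + (-5) + 29 + (-2) = 19
σ = (0, 2, 1, 3): (-3) + 21 + 11 + 9 = 38
σ = (0, 2, 3, 1): (-3) + 21 + 29 + 28 = 75
σ = (0, 3, 1, 2): (-3) + 2 + 11 + (-2) = 8
σ = (0, 3, 2, 1): (-3) + 2 + 15 + 28 = 42
σ = (1, 0, 2, 3): 8 + 8 + 15 + 9 = 40
σ = (1, 0, 3, 2): 8 + 8 + 29 + (-2) = 43
σ = (1, 2, 0, 3): 8 + 21 + (-6) + 9 = 32
σ = (1, 2, 3, 0): 8 + 21 + 29 + 11 = 69
σ = (1, 3, 0, 2): 8 + 2 + (-6) + (-2) = 2
σ = (1, 3, 2, 0): 8 + 2 + 15 + 11 = 36
σ = (2, 0, 1, 3): 6 + 8 + 11 + 9 = 34
σ = (2, 0, 3, 1): 6 + 8 + 29 + 28 = 71
σ = (2, 1, 0, 3): 6 + (-5) + (-6) + 9 = 4
σ = (2, 1, 3, 0): 6 + (-5) + 29 + 11 = 41
σ = (2, 3, 0, 1): 6 + 2 + (-6) + 28 = 30
σ = (2, 3, 1, 0): 6 + 2 + 11 + 11 = 30
σ = (3, 0, 1, 2): 25 + 8 + 11 + (-2) = 42
σ = (3, 0, 2, 1): 25 + 8 + 15 + 28 = 76
σ = (3, 1, 0, 2): 25 + (-5) + (-6) + (-2) = 12
σ = (3, 1, 2, 0): 25 + (-5) + 15 + 11 = 46
σ = (3, 2, 0, 1): 25 + 21 + (-6) + 28 = 68
σ = (3, 2, 1, 0): 25 + 21 + 11 + 11 = 68
Optimal value attained by: σ = (1, 3, 0, 2).
Answer: det⊕(M) = 2; verdict: NONSINGULAR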